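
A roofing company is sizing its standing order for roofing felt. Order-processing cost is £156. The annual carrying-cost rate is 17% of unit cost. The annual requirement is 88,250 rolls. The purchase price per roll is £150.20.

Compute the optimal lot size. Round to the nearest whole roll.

Carrying cost H = £150.2 × 17% = £25.5340/roll/yr
2DS/H = 2·88,250·156/25.534 = 1,078,326.94
EOQ = √1,078,326.94 ≈ 1,038.43

1,038 rolls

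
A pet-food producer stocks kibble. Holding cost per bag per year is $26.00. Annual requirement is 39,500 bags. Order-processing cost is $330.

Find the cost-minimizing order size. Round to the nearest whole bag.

1,001 bags

EOQ = √(2DS/H) = √(2 × 39,500 × 330 / 26)
    = √(1,002,692.31) ≈ 1,001.35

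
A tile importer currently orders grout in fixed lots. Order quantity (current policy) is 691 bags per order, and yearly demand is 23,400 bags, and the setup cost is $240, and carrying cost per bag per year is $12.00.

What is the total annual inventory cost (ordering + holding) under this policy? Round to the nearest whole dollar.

Annual ordering cost = (D/Q)·S = (23,400/691) × 240 = $8,127.35
Annual holding cost  = (Q/2)·H = (691/2) × 12 = $4,146.00
Total = $8,127.35 + $4,146.00 = $12,273.35

$12,273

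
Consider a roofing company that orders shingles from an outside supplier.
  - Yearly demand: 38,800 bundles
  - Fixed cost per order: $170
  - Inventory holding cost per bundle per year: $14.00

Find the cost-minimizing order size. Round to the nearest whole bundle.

971 bundles

2DS/H = 2·38,800·170/14 = 942,285.71
EOQ = √942,285.71 ≈ 970.71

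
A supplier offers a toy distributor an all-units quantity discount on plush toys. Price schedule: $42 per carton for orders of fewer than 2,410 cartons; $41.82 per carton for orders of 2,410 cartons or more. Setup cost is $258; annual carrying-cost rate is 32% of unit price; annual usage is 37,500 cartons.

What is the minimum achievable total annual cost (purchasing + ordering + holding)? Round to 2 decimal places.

H₁ = 32%×$42 = $13.4400;  H₂ = 32%×$41.82 = $13.3824
EOQ₁ = √(2×37,500×258/13.4400) = 1,199.89  (< 2,410, feasible at tier 1)
EOQ₂ = √(2×37,500×258/13.3824) = 1,202.47  (< 2,410 → use Q = 2,410 at tier-2 price)
TC(tier 1 (EOQ₁), Q≈1,199.9) = $1,591,126.50
TC(tier 2, Q≈2,410.0) = $1,588,390.31
Minimum at tier 2: $1,588,390.31

$1,588,390.31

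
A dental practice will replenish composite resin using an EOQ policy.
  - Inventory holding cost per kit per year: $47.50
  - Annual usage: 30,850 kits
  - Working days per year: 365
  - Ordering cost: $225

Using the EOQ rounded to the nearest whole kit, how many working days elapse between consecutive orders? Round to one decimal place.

6.4 days

Q* = √(2·D·S / H) = √(2·30,850·225 / 47.5) = √292,263.2 ≈ 540.61 → Q = 541 kits
Cycle time = (working days × Q)/D = (365 × 541) / 30,850 = 6.401 days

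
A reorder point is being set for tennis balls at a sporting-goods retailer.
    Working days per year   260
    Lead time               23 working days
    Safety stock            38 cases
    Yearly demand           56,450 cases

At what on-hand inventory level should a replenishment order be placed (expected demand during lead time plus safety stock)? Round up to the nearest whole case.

Daily demand d = 56,450 / 260 = 217.115 cases/day
Demand during lead time = 217.115 × 23 = 4,993.65
Reorder point = 4,993.65 + 38 = 5,031.65 → round up

5,032 cases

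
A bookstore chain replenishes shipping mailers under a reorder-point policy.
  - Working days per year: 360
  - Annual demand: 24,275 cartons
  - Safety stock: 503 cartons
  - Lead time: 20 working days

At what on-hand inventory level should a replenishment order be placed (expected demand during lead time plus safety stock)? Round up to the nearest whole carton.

1,852 cartons

Daily demand d = 24,275 / 360 = 67.431 cartons/day
Demand during lead time = 67.431 × 20 = 1,348.61
Reorder point = 1,348.61 + 503 = 1,851.61 → round up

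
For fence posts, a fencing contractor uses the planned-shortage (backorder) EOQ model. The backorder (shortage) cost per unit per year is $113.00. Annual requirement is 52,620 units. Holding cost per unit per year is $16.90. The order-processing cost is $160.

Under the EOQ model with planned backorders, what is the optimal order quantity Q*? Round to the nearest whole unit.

1,070 units

Q* = √(2DS/H) · √((H + b)/b)
   = √(2 × 52,620 × 160 / 16.9) · √((16.9 + 113) / 113)
   = 998.176 × 1.0722 ≈ 1,070.22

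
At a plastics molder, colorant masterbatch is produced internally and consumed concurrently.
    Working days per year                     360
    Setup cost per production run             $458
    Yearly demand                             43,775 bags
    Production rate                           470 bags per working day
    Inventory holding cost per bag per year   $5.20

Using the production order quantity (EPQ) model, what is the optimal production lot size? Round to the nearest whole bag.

d = 43,775/360 = 121.5972 bags/day;  effective holding cost H(1 − d/p) = 5.2·(1 − 121.5972/470) = 3.85467
Q* = √(2DS / H_eff) = √(2·43,775·458 / 3.85467) ≈ 3,225.28

3,225 bags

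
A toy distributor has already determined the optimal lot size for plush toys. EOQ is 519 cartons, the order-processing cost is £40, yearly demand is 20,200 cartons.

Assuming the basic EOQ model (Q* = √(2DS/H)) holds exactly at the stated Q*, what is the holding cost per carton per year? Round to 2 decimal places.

Since Q* = (2DS/H)^½, squaring gives Q*²·H = 2DS.
H = 2DS / Q² = 2 × 20,200 × 40 / 519² = 5.9994

£6.00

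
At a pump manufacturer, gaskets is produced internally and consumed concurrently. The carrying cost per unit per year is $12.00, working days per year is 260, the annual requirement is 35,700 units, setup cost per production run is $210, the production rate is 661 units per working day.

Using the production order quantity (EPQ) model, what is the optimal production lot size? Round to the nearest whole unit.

1,256 units

Daily demand d = 35,700/260 = 137.308; p = 661; 1 − d/p = 0.79227
EPQ = √(2DS / (H(1 − d/p)))
    = √(2 × 35,700 × 210 / (12 × 0.79227)) ≈ 1,255.83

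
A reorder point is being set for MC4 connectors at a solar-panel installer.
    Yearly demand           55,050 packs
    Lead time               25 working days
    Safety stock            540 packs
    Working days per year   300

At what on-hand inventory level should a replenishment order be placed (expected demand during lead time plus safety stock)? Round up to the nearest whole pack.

Daily demand d = 55,050 / 300 = 183.500 packs/day
Demand during lead time = 183.500 × 25 = 4,587.50
Reorder point = 4,587.50 + 540 = 5,127.50 → round up

5,128 packs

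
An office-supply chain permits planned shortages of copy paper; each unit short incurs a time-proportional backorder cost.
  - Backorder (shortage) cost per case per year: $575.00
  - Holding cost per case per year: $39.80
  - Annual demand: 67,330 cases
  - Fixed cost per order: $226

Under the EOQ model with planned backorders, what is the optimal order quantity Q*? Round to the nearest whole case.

904 cases

Basic EOQ = √(2·67,330·226/39.8) = 874.444
Backorder adjustment √((H+b)/b) = √((39.8+575)/575) = 1.0340
Q* = 874.444 × 1.0340 ≈ 904.20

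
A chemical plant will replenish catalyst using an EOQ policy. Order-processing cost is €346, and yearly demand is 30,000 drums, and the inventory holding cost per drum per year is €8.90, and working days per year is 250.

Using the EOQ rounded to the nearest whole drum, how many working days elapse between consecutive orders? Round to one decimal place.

12.7 days

2DS/H = 2·30,000·346/8.9 = 2,332,584.27
EOQ = √2,332,584.27 ≈ 1,527.28 → Q = 1,527 drums
T = Q/D × 250 days = 1,527/30,000 × 250 = 12.725 days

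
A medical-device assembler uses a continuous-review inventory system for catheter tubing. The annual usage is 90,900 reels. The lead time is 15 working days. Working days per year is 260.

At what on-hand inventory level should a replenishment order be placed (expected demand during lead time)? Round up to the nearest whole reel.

5,245 reels

Daily demand d = 90,900 / 260 = 349.615 reels/day
Demand during lead time = 349.615 × 15 = 5,244.23
Reorder point = 5,244.23 → round up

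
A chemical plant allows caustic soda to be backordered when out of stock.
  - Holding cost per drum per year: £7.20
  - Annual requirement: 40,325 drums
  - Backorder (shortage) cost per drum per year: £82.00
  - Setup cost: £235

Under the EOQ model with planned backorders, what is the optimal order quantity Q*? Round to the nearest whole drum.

Q* = √(2DS/H) · √((H + b)/b)
   = √(2 × 40,325 × 235 / 7.2) · √((7.2 + 82) / 82)
   = 1,622.445 × 1.0430 ≈ 1,692.18

1,692 drums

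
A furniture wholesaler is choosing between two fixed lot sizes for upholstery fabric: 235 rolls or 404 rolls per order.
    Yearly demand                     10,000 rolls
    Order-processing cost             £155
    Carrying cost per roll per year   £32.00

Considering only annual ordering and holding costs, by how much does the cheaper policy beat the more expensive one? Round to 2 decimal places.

£55.11

Annual cost at Q: ordering D·S/Q plus holding Q·H/2.
TC(235) = (10,000/235)×155 + (235/2)×32 = £10,355.74
TC(404) = (10,000/404)×155 + (404/2)×32 = £10,300.63
Lots of 404 are cheaper by £55.11.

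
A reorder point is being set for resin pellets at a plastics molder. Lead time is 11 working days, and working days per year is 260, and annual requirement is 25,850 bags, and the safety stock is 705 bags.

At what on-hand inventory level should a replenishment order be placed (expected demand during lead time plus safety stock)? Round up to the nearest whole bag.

Daily demand d = 25,850 / 260 = 99.423 bags/day
Demand during lead time = 99.423 × 11 = 1,093.65
Reorder point = 1,093.65 + 705 = 1,798.65 → round up

1,799 bags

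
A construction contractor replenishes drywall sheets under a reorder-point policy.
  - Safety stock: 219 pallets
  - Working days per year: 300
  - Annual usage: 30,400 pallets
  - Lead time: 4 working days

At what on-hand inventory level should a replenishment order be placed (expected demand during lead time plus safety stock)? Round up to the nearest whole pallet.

625 pallets

Daily demand d = 30,400 / 300 = 101.333 pallets/day
Demand during lead time = 101.333 × 4 = 405.33
Reorder point = 405.33 + 219 = 624.33 → round up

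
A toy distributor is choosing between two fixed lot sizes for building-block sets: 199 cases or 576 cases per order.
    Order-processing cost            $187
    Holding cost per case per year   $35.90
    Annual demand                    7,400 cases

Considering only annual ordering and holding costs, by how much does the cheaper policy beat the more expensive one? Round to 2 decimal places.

$2,215.81

For each Q, cost = (D/Q)·S + (Q/2)·H.
TC(199) = (7,400/199)×187 + (199/2)×35.9 = $10,525.82
TC(576) = (7,400/576)×187 + (576/2)×35.9 = $12,741.63
Lots of 199 are cheaper by $2,215.81.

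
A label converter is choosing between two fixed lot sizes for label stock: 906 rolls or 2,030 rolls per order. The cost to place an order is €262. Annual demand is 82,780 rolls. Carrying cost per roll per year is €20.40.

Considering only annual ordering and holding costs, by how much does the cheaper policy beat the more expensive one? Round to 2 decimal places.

Annual cost at Q: ordering D·S/Q plus holding Q·H/2.
TC(906) = (82,780/906)×262 + (906/2)×20.4 = €33,179.79
TC(2,030) = (82,780/2,030)×262 + (2,030/2)×20.4 = €31,389.92
|ΔTC| = |€33,179.79 − €31,389.92| = €1,789.87

€1,789.87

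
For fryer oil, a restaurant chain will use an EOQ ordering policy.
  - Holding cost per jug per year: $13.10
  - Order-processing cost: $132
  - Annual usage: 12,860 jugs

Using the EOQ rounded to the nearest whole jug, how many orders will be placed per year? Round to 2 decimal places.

25.27 orders per year

EOQ = √(2DS/H) = √(2 × 12,860 × 132 / 13.1)
    = √(259,163.36) ≈ 509.08 → Q = 509
Orders per year = D/Q = 12,860 / 509 = 25.265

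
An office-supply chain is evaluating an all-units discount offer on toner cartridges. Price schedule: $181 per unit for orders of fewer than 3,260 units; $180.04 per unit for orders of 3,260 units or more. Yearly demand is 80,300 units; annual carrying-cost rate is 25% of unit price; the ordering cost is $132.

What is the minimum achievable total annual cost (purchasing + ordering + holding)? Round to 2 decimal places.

$14,533,829.71

H₁ = 25%×$181 = $45.2500;  H₂ = 25%×$180.04 = $45.0100
EOQ₁ = √(2×80,300×132/45.2500) = 684.46  (< 3,260, feasible at tier 1)
EOQ₂ = √(2×80,300×132/45.0100) = 686.29  (< 3,260 → use Q = 3,260 at tier-2 price)
TC(tier 1 (EOQ₁), Q≈684.5) = $14,565,271.98
TC(tier 2, Q≈3,260.0) = $14,533,829.71
Minimum at tier 2: $14,533,829.71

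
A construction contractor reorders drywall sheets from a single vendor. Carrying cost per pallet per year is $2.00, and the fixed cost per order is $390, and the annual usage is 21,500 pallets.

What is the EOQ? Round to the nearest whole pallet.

2,896 pallets

EOQ = √(2DS/H) = √(2 × 21,500 × 390 / 2)
    = √(8,385,000.00) ≈ 2,895.69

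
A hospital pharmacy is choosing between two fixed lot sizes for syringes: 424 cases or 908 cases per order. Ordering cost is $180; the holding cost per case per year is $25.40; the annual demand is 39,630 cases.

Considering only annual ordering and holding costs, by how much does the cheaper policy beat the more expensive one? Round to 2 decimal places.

$2,821.09

TC(Q) = (D/Q)S + (Q/2)H
TC(424) = (39,630/424)×180 + (424/2)×25.4 = $22,208.86
TC(908) = (39,630/908)×180 + (908/2)×25.4 = $19,387.77
Lots of 908 are cheaper by $2,821.09.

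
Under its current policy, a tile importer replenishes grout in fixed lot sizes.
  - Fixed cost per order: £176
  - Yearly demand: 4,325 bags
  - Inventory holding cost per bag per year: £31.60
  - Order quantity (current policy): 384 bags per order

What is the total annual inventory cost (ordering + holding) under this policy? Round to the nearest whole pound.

£8,049

Ordering: D/Q × S = 4,325/384 × £176 = £1,982.29
Holding:  Q/2 × H = 384/2 × £31.6 = £6,067.20
Total = £1,982.29 + £6,067.20 = £8,049.49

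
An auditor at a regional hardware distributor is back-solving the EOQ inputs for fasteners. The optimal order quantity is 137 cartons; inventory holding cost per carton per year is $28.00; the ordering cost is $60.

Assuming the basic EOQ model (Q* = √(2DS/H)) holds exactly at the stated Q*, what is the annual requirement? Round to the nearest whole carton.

4,379 cartons per year

EOQ relation: Q² = 2DS/H, so rearrange for the unknown.
D = Q²H / (2S) = 137² × 28 / (2 × 60) = 4,379.43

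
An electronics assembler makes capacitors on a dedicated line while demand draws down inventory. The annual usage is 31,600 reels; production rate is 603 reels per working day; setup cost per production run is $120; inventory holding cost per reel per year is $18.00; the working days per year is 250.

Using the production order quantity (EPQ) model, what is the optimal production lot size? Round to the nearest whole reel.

d = 31,600/250 = 126.4000 reels/day;  effective holding cost H(1 − d/p) = 18·(1 − 126.4000/603) = 14.22687
Q* = √(2DS / H_eff) = √(2·31,600·120 / 14.22687) ≈ 730.12

730 reels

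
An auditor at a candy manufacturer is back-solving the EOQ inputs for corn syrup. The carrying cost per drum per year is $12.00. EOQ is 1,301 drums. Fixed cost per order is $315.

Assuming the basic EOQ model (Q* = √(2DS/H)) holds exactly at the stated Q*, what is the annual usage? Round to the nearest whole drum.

32,240 drums per year

EOQ relation: Q² = 2DS/H, so rearrange for the unknown.
D = Q²H / (2S) = 1,301² × 12 / (2 × 315) = 32,240.02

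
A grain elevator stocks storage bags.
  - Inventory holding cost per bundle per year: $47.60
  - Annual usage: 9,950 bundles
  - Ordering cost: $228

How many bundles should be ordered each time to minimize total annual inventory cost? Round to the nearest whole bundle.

Optimal lot size Q* = (2 × 9,950 × $228 / $47.6)^½ ≈ 308.74

309 bundles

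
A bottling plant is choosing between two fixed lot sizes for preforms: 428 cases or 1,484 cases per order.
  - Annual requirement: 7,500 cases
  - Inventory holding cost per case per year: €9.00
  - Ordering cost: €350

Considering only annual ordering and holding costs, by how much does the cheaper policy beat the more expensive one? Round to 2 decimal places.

TC(Q) = (D/Q)S + (Q/2)H
TC(428) = (7,500/428)×350 + (428/2)×9 = €8,059.18
TC(1,484) = (7,500/1,484)×350 + (1,484/2)×9 = €8,446.87
|ΔTC| = |€8,059.18 − €8,446.87| = €387.69

€387.69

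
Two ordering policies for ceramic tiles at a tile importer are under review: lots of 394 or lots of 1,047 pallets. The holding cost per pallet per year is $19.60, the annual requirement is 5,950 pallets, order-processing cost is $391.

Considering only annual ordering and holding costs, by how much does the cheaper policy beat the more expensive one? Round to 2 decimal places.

TC(Q) = (D/Q)S + (Q/2)H
TC(394) = (5,950/394)×391 + (394/2)×19.6 = $9,765.90
TC(1,047) = (5,950/1,047)×391 + (1,047/2)×19.6 = $12,482.62
Lots of 394 are cheaper by $2,716.72.

$2,716.72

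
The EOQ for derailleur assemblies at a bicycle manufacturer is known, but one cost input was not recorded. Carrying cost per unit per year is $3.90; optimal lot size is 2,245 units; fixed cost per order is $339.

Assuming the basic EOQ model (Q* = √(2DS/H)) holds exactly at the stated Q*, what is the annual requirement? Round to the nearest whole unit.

28,991 units per year

From Q* = √(2DS/H) ⇒ Q*² = 2DS/H.
D = Q²H / (2S) = 2,245² × 3.9 / (2 × 339) = 28,991.29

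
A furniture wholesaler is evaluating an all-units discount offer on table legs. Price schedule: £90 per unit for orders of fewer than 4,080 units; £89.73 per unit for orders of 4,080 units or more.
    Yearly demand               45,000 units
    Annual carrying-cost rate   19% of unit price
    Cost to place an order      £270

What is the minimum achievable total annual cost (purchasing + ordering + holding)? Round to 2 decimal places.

£4,070,384.55

H₁ = 19%×£90 = £17.1000;  H₂ = 19%×£89.73 = £17.0487
EOQ₁ = √(2×45,000×270/17.1000) = 1,192.08  (< 4,080, feasible at tier 1)
EOQ₂ = √(2×45,000×270/17.0487) = 1,193.87  (< 4,080 → use Q = 4,080 at tier-2 price)
TC(tier 1 (EOQ₁), Q≈1,192.1) = £4,070,384.55
TC(tier 2, Q≈4,080.0) = £4,075,607.29
Minimum at tier 1 (EOQ₁): £4,070,384.55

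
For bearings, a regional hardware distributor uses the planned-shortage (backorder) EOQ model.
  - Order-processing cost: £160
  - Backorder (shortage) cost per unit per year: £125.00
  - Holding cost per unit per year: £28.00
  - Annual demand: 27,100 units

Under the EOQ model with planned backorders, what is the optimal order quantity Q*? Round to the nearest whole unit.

616 units

Basic EOQ = √(2·27,100·160/28) = 556.520
Backorder adjustment √((H+b)/b) = √((28+125)/125) = 1.1063
Q* = 556.520 × 1.1063 ≈ 615.70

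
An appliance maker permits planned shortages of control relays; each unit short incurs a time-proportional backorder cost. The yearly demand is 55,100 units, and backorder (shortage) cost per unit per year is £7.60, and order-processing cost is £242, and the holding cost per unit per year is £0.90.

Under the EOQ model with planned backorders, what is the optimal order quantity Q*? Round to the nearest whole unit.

Q* = √(2DS/H) · √((H + b)/b)
   = √(2 × 55,100 × 242 / 0.9) · √((0.9 + 7.6) / 7.6)
   = 5,443.487 × 1.0576 ≈ 5,756.78

5,757 units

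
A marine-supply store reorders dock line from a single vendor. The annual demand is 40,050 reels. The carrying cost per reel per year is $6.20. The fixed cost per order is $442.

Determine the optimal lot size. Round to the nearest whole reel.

2,390 reels

2DS/H = 2·40,050·442/6.2 = 5,710,354.84
EOQ = √5,710,354.84 ≈ 2,389.63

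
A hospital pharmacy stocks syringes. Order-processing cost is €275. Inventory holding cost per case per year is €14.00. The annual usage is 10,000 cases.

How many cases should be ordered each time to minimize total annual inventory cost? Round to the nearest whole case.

627 cases

2DS/H = 2·10,000·275/14 = 392,857.14
EOQ = √392,857.14 ≈ 626.78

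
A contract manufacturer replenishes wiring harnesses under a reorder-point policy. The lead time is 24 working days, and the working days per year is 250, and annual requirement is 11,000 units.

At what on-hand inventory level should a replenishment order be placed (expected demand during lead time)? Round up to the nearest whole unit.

1,056 units

Daily demand d = 11,000 / 250 = 44.000 units/day
Demand during lead time = 44.000 × 24 = 1,056.00
Reorder point = 1,056.00 → round up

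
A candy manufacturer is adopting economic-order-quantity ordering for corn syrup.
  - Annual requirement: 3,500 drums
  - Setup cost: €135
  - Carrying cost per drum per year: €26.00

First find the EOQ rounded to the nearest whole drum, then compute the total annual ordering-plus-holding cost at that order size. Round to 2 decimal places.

Optimal lot size Q* = (2 × 3,500 × €135 / €26)^½ ≈ 190.65 → Q = 191 drums
Annual ordering cost = (D/Q)·S = (3,500/191) × 135 = €2,473.82
Annual holding cost  = (Q/2)·H = (191/2) × 26 = €2,483.00
Total = €2,473.82 + €2,483.00 = €4,956.82

€4,956.82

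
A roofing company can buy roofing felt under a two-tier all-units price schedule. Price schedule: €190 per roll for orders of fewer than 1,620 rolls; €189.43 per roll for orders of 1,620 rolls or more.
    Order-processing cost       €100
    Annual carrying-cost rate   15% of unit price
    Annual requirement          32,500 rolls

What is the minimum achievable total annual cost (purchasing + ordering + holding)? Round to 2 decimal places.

€6,181,496.92

H₁ = 15%×€190 = €28.5000;  H₂ = 15%×€189.43 = €28.4145
EOQ₁ = √(2×32,500×100/28.5000) = 477.57  (< 1,620, feasible at tier 1)
EOQ₂ = √(2×32,500×100/28.4145) = 478.28  (< 1,620 → use Q = 1,620 at tier-2 price)
TC(tier 1 (EOQ₁), Q≈477.6) = €6,188,610.66
TC(tier 2, Q≈1,620.0) = €6,181,496.92
Minimum at tier 2: €6,181,496.92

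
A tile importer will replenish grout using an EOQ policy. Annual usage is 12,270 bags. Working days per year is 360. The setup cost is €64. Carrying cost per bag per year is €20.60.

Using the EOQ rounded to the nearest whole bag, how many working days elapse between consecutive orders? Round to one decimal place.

8.1 days

2DS/H = 2·12,270·64/20.6 = 76,240.78
EOQ = √76,240.78 ≈ 276.12 → Q = 276 bags
Cycle time = (working days × Q)/D = (360 × 276) / 12,270 = 8.098 days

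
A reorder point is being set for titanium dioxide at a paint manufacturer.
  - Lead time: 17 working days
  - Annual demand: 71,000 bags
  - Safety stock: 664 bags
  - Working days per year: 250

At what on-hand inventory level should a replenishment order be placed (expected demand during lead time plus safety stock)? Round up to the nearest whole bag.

Daily demand d = 71,000 / 250 = 284.000 bags/day
Demand during lead time = 284.000 × 17 = 4,828.00
Reorder point = 4,828.00 + 664 = 5,492.00 → round up

5,492 bags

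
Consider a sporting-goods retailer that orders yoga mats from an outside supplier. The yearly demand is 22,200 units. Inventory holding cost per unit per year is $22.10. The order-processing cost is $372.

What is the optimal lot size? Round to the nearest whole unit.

865 units

Optimal lot size Q* = (2 × 22,200 × $372 / $22.1)^½ ≈ 864.50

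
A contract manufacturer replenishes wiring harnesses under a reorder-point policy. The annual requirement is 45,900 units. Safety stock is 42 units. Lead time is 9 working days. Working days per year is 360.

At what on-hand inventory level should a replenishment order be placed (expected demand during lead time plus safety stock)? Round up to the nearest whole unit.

Daily demand d = 45,900 / 360 = 127.500 units/day
Demand during lead time = 127.500 × 9 = 1,147.50
Reorder point = 1,147.50 + 42 = 1,189.50 → round up

1,190 units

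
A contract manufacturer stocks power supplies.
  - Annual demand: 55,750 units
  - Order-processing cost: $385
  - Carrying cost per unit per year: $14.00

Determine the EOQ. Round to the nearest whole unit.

2DS/H = 2·55,750·385/14 = 3,066,250.00
EOQ = √3,066,250.00 ≈ 1,751.07

1,751 units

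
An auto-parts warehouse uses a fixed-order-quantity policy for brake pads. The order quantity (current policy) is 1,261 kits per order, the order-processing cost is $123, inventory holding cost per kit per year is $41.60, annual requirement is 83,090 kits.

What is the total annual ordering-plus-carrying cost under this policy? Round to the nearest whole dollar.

$34,334

Orders/yr = 83,090/1,261 = 65.892; ordering cost = 65.892 × $123 = $8,104.73
Average inventory = 1,261/2 = 630.5; holding cost = 630.5 × $41.6 = $26,228.80
Total = $8,104.73 + $26,228.80 = $34,333.53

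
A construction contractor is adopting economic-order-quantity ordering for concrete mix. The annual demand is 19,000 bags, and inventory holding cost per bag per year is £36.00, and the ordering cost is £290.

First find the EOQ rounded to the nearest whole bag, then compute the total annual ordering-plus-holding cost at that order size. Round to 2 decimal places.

£19,917.83

Q* = √(2·D·S / H) = √(2·19,000·290 / 36) = √306,111.1 ≈ 553.27 → Q = 553 bags
Orders/yr = 19,000/553 = 34.358; ordering cost = 34.358 × £290 = £9,963.83
Average inventory = 553/2 = 276.5; holding cost = 276.5 × £36 = £9,954.00
Total = £9,963.83 + £9,954.00 = £19,917.83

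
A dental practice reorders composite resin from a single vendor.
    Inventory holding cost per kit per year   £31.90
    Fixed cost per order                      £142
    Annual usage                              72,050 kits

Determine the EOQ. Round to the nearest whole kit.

Q* = √(2·D·S / H) = √(2·72,050·142 / 31.9) = √641,448.3 ≈ 800.90

801 kits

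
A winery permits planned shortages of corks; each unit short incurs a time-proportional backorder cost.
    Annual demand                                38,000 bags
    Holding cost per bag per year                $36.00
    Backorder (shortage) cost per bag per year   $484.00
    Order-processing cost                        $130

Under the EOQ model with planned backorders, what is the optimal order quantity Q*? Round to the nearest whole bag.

543 bags

Basic EOQ = √(2·38,000·130/36) = 523.874
Backorder adjustment √((H+b)/b) = √((36+484)/484) = 1.0365
Q* = 523.874 × 1.0365 ≈ 543.01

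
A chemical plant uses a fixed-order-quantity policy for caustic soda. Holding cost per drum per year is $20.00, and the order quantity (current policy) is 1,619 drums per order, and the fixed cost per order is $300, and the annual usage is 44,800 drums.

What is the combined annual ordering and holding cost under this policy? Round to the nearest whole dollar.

Ordering: D/Q × S = 44,800/1,619 × $300 = $8,301.42
Holding:  Q/2 × H = 1,619/2 × $20 = $16,190.00
Total = $8,301.42 + $16,190.00 = $24,491.42

$24,491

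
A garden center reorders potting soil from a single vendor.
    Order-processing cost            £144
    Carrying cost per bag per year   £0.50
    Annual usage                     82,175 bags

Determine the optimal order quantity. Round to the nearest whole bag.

6,880 bags

Optimal lot size Q* = (2 × 82,175 × £144 / £0.5)^½ ≈ 6,879.88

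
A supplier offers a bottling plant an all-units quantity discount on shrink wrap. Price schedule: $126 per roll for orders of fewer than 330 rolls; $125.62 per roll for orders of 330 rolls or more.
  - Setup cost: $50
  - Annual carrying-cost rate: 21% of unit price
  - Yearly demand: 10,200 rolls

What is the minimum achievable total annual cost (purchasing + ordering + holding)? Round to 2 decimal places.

$1,287,222.19

H₁ = 21%×$126 = $26.4600;  H₂ = 21%×$125.62 = $26.3802
EOQ₁ = √(2×10,200×50/26.4600) = 196.34  (< 330, feasible at tier 1)
EOQ₂ = √(2×10,200×50/26.3802) = 196.64  (< 330 → use Q = 330 at tier-2 price)
TC(tier 1 (EOQ₁), Q≈196.3) = $1,290,395.11
TC(tier 2, Q≈330.0) = $1,287,222.19
Minimum at tier 2: $1,287,222.19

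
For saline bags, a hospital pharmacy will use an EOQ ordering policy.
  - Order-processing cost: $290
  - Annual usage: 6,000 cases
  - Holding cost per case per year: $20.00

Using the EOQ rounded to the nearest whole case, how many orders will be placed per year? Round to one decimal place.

14.4 orders per year

Optimal lot size Q* = (2 × 6,000 × $290 / $20)^½ ≈ 417.13 → Q = 417
Orders per year = D/Q = 6,000 / 417 = 14.388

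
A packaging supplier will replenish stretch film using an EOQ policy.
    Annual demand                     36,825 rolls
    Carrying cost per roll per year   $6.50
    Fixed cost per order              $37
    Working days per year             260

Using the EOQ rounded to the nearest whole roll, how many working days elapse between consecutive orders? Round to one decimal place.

4.6 days

EOQ = √(2DS/H) = √(2 × 36,825 × 37 / 6.5)
    = √(419,238.46) ≈ 647.49 → Q = 647 rolls
T = Q/D × 260 days = 647/36,825 × 260 = 4.568 days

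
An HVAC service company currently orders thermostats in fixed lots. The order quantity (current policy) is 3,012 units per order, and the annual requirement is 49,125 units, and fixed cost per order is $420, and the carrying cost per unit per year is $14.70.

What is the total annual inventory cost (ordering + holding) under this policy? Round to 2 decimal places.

$28,988.30

Annual ordering cost = (D/Q)·S = (49,125/3,012) × 420 = $6,850.10
Annual holding cost  = (Q/2)·H = (3,012/2) × 14.7 = $22,138.20
Total = $6,850.10 + $22,138.20 = $28,988.30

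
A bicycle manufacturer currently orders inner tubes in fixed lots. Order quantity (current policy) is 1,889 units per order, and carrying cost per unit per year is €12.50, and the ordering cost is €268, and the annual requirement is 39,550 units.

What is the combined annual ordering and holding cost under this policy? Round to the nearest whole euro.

€17,417

Ordering: D/Q × S = 39,550/1,889 × €268 = €5,611.12
Holding:  Q/2 × H = 1,889/2 × €12.5 = €11,806.25
Total = €5,611.12 + €11,806.25 = €17,417.37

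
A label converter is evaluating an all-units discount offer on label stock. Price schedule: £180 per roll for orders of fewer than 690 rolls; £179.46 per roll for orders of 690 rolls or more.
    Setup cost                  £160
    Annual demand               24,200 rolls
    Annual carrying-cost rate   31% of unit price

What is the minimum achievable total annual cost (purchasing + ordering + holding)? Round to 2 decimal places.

H₁ = 31%×£180 = £55.8000;  H₂ = 31%×£179.46 = £55.6326
EOQ₁ = √(2×24,200×160/55.8000) = 372.53  (< 690, feasible at tier 1)
EOQ₂ = √(2×24,200×160/55.6326) = 373.09  (< 690 → use Q = 690 at tier-2 price)
TC(tier 1 (EOQ₁), Q≈372.5) = £4,376,787.38
TC(tier 2, Q≈690.0) = £4,367,736.84
Minimum at tier 2: £4,367,736.84

£4,367,736.84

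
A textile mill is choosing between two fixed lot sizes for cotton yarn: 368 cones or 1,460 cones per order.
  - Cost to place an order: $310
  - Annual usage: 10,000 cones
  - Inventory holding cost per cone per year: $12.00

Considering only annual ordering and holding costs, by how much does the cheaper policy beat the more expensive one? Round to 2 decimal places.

$251.37

Annual cost at Q: ordering D·S/Q plus holding Q·H/2.
TC(368) = (10,000/368)×310 + (368/2)×12 = $10,631.91
TC(1,460) = (10,000/1,460)×310 + (1,460/2)×12 = $10,883.29
|ΔTC| = |$10,631.91 − $10,883.29| = $251.37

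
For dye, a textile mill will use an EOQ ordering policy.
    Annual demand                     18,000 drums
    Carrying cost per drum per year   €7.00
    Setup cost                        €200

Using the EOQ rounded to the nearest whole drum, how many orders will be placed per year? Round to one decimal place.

17.8 orders per year

Q* = √(2·D·S / H) = √(2·18,000·200 / 7) = √1,028,571.4 ≈ 1,014.19 → Q = 1,014
N = D/Q = 18,000/1,014 ≈ 17.751 orders/yr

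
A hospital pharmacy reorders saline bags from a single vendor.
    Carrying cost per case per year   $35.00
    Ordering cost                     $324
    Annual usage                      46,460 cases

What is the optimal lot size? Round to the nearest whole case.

EOQ = √(2DS/H) = √(2 × 46,460 × 324 / 35)
    = √(860,173.71) ≈ 927.46

927 cases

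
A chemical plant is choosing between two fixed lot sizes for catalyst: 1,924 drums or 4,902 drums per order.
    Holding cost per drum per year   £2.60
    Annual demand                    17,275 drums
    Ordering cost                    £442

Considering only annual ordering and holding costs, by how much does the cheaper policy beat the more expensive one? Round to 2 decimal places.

TC(Q) = (D/Q)S + (Q/2)H
TC(1,924) = (17,275/1,924)×442 + (1,924/2)×2.6 = £6,469.78
TC(4,902) = (17,275/4,902)×442 + (4,902/2)×2.6 = £7,930.24
Lots of 1,924 are cheaper by £1,460.46.

£1,460.46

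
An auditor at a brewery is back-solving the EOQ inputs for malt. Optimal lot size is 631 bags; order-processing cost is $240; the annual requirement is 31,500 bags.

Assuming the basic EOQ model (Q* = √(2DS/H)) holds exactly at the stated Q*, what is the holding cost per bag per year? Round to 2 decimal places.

$37.97

EOQ relation: Q² = 2DS/H, so rearrange for the unknown.
H = 2DS / Q² = 2 × 31,500 × 240 / 631² = 37.9746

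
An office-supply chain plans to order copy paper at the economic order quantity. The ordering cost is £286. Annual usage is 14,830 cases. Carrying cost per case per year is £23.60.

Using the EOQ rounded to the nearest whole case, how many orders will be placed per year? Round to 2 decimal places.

24.72 orders per year

Q* = √(2·D·S / H) = √(2·14,830·286 / 23.6) = √359,439.0 ≈ 599.53 → Q = 600
Orders per year = D/Q = 14,830 / 600 = 24.717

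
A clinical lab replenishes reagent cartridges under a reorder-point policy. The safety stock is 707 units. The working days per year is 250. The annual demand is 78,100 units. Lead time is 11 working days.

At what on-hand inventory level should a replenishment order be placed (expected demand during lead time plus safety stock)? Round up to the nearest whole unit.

Daily demand d = 78,100 / 250 = 312.400 units/day
Demand during lead time = 312.400 × 11 = 3,436.40
Reorder point = 3,436.40 + 707 = 4,143.40 → round up

4,144 units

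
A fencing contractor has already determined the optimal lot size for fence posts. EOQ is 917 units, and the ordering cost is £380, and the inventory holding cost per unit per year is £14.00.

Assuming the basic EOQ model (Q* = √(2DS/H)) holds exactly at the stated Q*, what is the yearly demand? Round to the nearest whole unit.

From Q* = √(2DS/H) ⇒ Q*² = 2DS/H.
D = Q²H / (2S) = 917² × 14 / (2 × 380) = 15,490.06

15,490 units per year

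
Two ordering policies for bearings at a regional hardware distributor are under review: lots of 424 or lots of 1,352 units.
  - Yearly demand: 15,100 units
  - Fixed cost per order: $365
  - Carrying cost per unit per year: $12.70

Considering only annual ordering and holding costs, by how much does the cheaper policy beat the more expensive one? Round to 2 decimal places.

For each Q, cost = (D/Q)·S + (Q/2)·H.
TC(424) = (15,100/424)×365 + (424/2)×12.7 = $15,691.22
TC(1,352) = (15,100/1,352)×365 + (1,352/2)×12.7 = $12,661.75
Lots of 1,352 are cheaper by $3,029.47.

$3,029.47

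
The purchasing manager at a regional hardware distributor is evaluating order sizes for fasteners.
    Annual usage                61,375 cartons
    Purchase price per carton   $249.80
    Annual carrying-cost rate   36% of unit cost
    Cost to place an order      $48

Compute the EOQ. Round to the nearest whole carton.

Holding cost per carton per year: H = 36% × $249.8 = $89.9280
Optimal lot size Q* = (2 × 61,375 × $48 / $89.928)^½ ≈ 255.97

256 cartons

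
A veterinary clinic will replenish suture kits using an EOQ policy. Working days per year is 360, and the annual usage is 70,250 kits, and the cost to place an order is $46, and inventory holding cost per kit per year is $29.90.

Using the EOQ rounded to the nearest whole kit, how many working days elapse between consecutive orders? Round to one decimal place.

2.4 days

Q* = √(2·D·S / H) = √(2·70,250·46 / 29.9) = √216,153.8 ≈ 464.92 → Q = 465 kits
T = Q/D × 360 days = 465/70,250 × 360 = 2.383 days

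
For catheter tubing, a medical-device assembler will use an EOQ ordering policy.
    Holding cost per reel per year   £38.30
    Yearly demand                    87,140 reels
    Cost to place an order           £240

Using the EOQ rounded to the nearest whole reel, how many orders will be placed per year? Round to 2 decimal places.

83.39 orders per year

Q* = √(2·D·S / H) = √(2·87,140·240 / 38.3) = √1,092,094.0 ≈ 1,045.03 → Q = 1,045
N = D/Q = 87,140/1,045 ≈ 83.388 orders/yr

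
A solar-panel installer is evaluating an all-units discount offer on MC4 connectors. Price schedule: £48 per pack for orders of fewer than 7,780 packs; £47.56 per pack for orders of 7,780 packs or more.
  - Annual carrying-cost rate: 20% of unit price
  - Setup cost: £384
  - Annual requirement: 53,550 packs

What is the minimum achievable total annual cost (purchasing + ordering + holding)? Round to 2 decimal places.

H₁ = 20%×£48 = £9.6000;  H₂ = 20%×£47.56 = £9.5120
EOQ₁ = √(2×53,550×384/9.6000) = 2,069.78  (< 7,780, feasible at tier 1)
EOQ₂ = √(2×53,550×384/9.5120) = 2,079.33  (< 7,780 → use Q = 7,780 at tier-2 price)
TC(tier 1 (EOQ₁), Q≈2,069.8) = £2,590,269.91
TC(tier 2, Q≈7,780.0) = £2,586,482.76
Minimum at tier 2: £2,586,482.76

£2,586,482.76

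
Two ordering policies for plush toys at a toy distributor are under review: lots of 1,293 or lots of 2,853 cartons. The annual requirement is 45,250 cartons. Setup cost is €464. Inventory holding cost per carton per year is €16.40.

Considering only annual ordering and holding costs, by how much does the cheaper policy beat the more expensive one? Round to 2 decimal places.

€3,913.07

Annual cost at Q: ordering D·S/Q plus holding Q·H/2.
TC(1,293) = (45,250/1,293)×464 + (1,293/2)×16.4 = €26,840.81
TC(2,853) = (45,250/2,853)×464 + (2,853/2)×16.4 = €30,753.87
Cheaper: Q = 1,293.  Difference = €3,913.07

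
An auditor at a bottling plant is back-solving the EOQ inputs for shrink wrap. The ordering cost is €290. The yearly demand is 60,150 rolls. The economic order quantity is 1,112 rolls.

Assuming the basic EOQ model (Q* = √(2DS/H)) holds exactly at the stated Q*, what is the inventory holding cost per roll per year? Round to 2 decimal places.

€28.21

From Q* = √(2DS/H) ⇒ Q*² = 2DS/H.
H = 2DS / Q² = 2 × 60,150 × 290 / 1,112² = 28.2133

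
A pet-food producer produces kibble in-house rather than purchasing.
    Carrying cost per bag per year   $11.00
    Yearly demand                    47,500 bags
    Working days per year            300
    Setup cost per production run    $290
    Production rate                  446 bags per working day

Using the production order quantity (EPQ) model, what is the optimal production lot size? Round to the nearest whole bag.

1,971 bags

d = 47,500/300 = 158.3333 bags/day;  effective holding cost H(1 − d/p) = 11·(1 − 158.3333/446) = 7.09492
Q* = √(2DS / H_eff) = √(2·47,500·290 / 7.09492) ≈ 1,970.55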